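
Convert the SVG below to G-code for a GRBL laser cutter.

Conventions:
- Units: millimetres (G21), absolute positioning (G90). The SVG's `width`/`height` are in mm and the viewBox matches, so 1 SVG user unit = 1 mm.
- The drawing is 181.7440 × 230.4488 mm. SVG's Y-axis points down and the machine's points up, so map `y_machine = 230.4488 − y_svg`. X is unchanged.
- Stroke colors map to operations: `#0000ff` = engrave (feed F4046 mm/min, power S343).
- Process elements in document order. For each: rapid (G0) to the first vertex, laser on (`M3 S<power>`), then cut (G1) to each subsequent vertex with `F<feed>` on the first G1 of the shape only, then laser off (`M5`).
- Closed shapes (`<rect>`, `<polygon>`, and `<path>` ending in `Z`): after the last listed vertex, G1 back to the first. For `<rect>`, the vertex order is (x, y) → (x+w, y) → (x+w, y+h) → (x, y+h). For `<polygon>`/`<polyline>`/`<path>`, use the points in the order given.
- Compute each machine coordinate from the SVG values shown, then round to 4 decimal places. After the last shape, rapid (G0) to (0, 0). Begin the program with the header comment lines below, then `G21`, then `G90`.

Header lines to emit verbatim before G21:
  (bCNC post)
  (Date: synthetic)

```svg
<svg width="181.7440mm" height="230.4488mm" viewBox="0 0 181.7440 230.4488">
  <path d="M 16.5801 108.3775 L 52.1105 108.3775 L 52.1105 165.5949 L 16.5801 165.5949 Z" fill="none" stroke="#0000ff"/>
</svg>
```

(bCNC post)
(Date: synthetic)
G21
G90
G0 X16.5801 Y122.0713
M3 S343
G1 X52.1105 Y122.0713 F4046
G1 X52.1105 Y64.8539
G1 X16.5801 Y64.8539
G1 X16.5801 Y122.0713
M5
G0 X0.0000 Y0.0000

viewBox `0 0 181.7440 230.4488` with mm width/height → 1 unit = 1 mm. Flip: y_m = 230.4488 − y_svg.

**Shape 1** — `<path>` rectangle, stroke `#0000ff` → engrave (S343, F4046). Machine vertices: (16.5801,122.0713) → (52.1105,122.0713) → (52.1105,64.8539) → (16.5801,64.8539) → (16.5801,122.0713). Closed: final G1 returns to the first vertex.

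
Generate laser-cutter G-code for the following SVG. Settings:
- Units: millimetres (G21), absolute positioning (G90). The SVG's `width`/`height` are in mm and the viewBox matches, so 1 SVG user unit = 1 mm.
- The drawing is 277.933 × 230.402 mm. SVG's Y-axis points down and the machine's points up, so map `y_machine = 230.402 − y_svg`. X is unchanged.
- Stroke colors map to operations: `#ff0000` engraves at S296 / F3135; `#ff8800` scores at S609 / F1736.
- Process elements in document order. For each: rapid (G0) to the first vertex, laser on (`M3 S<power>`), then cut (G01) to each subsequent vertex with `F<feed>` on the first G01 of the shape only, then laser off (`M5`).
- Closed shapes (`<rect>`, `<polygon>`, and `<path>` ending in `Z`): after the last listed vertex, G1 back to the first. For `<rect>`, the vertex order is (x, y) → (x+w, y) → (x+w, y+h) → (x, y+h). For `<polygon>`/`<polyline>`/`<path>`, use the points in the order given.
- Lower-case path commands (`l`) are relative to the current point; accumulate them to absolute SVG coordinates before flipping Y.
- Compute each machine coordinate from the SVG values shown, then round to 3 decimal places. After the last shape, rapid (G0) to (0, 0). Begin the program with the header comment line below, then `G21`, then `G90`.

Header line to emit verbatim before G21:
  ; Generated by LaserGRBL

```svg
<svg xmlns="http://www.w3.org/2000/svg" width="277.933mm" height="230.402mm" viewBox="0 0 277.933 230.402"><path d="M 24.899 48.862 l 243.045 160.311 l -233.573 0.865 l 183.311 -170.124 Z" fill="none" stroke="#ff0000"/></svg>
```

; Generated by LaserGRBL
G21
G90
G0 X24.899 Y181.540
M3 S296
G01 X267.944 Y21.229 F3135
G01 X34.371 Y20.364
G01 X217.682 Y190.488
G01 X24.899 Y181.540
M5
G0 X0.000 Y0.000

viewBox `0 0 277.933 230.402` with mm width/height → 1 unit = 1 mm. Flip: y_m = 230.402 − y_svg.

**Shape 1** — `<path>` closed polygon, stroke `#ff0000` → engrave (S296, F3135). Machine vertices: (24.899,181.540) → (267.944,21.229) → (34.371,20.364) → (217.682,190.488) → (24.899,181.540). Closed: final G1 returns to the first vertex.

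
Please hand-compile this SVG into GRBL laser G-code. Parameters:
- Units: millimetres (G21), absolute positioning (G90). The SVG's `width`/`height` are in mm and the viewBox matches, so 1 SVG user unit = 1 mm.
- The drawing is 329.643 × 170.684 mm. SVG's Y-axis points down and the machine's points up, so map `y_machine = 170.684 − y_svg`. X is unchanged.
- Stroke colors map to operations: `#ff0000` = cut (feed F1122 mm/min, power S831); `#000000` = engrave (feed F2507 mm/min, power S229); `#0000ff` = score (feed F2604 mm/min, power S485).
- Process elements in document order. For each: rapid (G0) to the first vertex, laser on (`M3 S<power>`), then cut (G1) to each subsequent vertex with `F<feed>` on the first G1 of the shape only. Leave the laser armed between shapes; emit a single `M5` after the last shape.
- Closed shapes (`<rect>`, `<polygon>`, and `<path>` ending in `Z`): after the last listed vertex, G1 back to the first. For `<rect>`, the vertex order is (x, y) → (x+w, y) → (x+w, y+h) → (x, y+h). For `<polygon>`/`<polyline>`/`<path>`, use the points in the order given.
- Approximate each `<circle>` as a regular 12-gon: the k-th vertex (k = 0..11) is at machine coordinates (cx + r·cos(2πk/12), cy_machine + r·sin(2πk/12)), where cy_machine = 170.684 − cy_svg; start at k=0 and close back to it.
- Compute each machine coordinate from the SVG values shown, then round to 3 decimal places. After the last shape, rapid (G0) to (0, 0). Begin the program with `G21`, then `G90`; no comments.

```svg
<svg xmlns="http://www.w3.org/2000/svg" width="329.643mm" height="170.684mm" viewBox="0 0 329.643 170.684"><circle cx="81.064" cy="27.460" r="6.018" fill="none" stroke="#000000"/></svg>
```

Since the viewBox matches the mm dimensions, user units are millimetres directly. The only transform is the Y-flip y_m = 170.684 − y_svg.

Shape 1 is a circle drawn with `<circle>`. Its stroke #000000 means engrave at S229, F2507. After flipping Y the toolpath is (87.082,143.224) → (86.276,146.233) → (84.073,148.436) → (81.064,149.242) → (78.055,148.436) → (75.852,146.233) → (75.046,143.224) → (75.852,140.215) → (78.055,138.012) → (81.064,137.206) → (84.073,138.012) → (86.276,140.215) → (87.082,143.224), returning to the start.

G21
G90
G0 X87.082 Y143.224
M3 S229
G1 X86.276 Y146.233 F2507
G1 X84.073 Y148.436
G1 X81.064 Y149.242
G1 X78.055 Y148.436
G1 X75.852 Y146.233
G1 X75.046 Y143.224
G1 X75.852 Y140.215
G1 X78.055 Y138.012
G1 X81.064 Y137.206
G1 X84.073 Y138.012
G1 X86.276 Y140.215
G1 X87.082 Y143.224
M5
G0 X0.000 Y0.000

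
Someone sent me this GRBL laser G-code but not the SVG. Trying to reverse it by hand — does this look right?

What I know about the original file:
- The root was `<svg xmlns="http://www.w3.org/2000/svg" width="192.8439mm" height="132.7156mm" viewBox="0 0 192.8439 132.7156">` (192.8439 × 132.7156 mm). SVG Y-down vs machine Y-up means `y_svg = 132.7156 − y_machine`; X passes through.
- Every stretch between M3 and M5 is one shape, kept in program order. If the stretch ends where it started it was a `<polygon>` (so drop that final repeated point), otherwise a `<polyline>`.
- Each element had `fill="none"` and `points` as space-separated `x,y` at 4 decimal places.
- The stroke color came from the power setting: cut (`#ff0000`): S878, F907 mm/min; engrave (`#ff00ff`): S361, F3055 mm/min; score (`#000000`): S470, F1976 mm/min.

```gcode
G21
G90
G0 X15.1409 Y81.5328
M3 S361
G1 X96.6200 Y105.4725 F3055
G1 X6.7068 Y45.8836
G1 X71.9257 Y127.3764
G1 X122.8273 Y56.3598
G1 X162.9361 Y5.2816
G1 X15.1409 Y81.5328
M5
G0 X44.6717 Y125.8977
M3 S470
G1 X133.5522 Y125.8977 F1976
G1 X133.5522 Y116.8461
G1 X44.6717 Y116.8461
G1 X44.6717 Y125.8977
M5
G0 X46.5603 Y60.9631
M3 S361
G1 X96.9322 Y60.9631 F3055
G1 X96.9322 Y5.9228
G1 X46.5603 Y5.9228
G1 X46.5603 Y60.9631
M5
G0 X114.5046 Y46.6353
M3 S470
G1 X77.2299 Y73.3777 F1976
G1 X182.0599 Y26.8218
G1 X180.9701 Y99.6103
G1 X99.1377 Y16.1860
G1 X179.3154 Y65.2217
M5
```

<svg xmlns="http://www.w3.org/2000/svg" width="192.8439mm" height="132.7156mm" viewBox="0 0 192.8439 132.7156">
  <polygon points="15.1409,51.1828 96.6200,27.2431 6.7068,86.8320 71.9257,5.3392 122.8273,76.3558 162.9361,127.4340" fill="none" stroke="#ff00ff"/>
  <polygon points="44.6717,6.8179 133.5522,6.8179 133.5522,15.8695 44.6717,15.8695" fill="none" stroke="#000000"/>
  <polygon points="46.5603,71.7525 96.9322,71.7525 96.9322,126.7928 46.5603,126.7928" fill="none" stroke="#ff00ff"/>
  <polyline points="114.5046,86.0803 77.2299,59.3379 182.0599,105.8938 180.9701,33.1053 99.1377,116.5296 179.3154,67.4939" fill="none" stroke="#000000"/>
</svg>

Machine Y-up, SVG Y-down with viewBox height 132.7156, so y_svg = 132.7156 − y_machine; X carries over.

Run 1: power S361 maps to stroke `#ff00ff` (engrave). The run returns to its start, so emit a `<polygon>` with points (Y-flipped): 15.1409,51.1828 96.6200,27.2431 6.7068,86.8320 71.9257,5.3392 122.8273,76.3558 162.9361,127.4340.

Run 2: power S470 maps to stroke `#000000` (score). The run returns to its start, so emit a `<polygon>` with points (Y-flipped): 44.6717,6.8179 133.5522,6.8179 133.5522,15.8695 44.6717,15.8695.

Run 3: power S361 maps to stroke `#ff00ff` (engrave). The run returns to its start, so emit a `<polygon>` with points (Y-flipped): 46.5603,71.7525 96.9322,71.7525 96.9322,126.7928 46.5603,126.7928.

Run 4: S470 ⇒ score layer `#000000`. The run is open, so emit a `<polyline>` with points (Y-flipped): 114.5046,86.0803 77.2299,59.3379 182.0599,105.8938 180.9701,33.1053 99.1377,116.5296 179.3154,67.4939.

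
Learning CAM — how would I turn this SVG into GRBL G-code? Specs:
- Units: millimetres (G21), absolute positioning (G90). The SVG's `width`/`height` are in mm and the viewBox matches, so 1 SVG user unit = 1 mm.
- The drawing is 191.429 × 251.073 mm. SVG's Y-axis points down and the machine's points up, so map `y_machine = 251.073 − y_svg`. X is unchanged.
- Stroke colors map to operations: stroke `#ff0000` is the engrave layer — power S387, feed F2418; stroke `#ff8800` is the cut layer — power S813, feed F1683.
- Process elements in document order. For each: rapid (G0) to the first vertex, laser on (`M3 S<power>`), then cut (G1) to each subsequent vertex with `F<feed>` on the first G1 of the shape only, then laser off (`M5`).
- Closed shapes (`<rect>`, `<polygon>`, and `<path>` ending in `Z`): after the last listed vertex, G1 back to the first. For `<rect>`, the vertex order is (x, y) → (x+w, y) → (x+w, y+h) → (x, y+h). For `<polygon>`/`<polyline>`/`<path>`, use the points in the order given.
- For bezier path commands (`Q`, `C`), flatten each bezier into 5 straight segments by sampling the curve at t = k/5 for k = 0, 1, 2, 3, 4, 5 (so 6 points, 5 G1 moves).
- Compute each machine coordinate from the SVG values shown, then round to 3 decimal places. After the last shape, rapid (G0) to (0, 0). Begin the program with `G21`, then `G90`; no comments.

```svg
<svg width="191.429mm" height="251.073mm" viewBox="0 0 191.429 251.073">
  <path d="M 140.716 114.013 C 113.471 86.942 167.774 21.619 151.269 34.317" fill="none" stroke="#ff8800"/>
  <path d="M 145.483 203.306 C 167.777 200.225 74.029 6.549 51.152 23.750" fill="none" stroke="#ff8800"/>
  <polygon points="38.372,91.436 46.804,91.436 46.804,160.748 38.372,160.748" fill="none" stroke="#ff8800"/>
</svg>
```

G21
G90
G0 X140.716 Y137.060
M3 S813
G1 X132.936 Y156.963 F1683
G1 X137.414 Y180.465
G1 X146.838 Y201.985
G1 X153.894 Y215.942
G1 X151.269 Y216.756
M5
G0 X145.483 Y47.767
M3 S813
G1 X146.430 Y69.275 F1683
G1 X128.498 Y117.256
G1 X100.660 Y172.437
G1 X71.887 Y215.550
G1 X51.152 Y227.323
M5
G0 X38.372 Y159.637
M3 S813
G1 X46.804 Y159.637 F1683
G1 X46.804 Y90.325
G1 X38.372 Y90.325
G1 X38.372 Y159.637
M5
G0 X0.000 Y0.000

Since the viewBox matches the mm dimensions, user units are millimetres directly. The only transform is the Y-flip y_m = 251.073 − y_svg.

Shape 1 is a cubic bezier drawn with `<path>`. Its stroke #ff8800 means cut at S813, F1683. After flipping Y the toolpath is (140.716,137.060) → (132.936,156.963) → (137.414,180.465) → (146.838,201.985) → (153.894,215.942) → (151.269,216.756).

Shape 2 is a cubic bezier drawn with `<path>`. Its stroke #ff8800 means cut at S813, F1683. After flipping Y the toolpath is (145.483,47.767) → (146.430,69.275) → (128.498,117.256) → (100.660,172.437) → (71.887,215.550) → (51.152,227.323).

Shape 3 is a rectangle drawn with `<polygon>`. Its stroke #ff8800 means cut at S813, F1683. After flipping Y the toolpath is (38.372,159.637) → (46.804,159.637) → (46.804,90.325) → (38.372,90.325) → (38.372,159.637), returning to the start.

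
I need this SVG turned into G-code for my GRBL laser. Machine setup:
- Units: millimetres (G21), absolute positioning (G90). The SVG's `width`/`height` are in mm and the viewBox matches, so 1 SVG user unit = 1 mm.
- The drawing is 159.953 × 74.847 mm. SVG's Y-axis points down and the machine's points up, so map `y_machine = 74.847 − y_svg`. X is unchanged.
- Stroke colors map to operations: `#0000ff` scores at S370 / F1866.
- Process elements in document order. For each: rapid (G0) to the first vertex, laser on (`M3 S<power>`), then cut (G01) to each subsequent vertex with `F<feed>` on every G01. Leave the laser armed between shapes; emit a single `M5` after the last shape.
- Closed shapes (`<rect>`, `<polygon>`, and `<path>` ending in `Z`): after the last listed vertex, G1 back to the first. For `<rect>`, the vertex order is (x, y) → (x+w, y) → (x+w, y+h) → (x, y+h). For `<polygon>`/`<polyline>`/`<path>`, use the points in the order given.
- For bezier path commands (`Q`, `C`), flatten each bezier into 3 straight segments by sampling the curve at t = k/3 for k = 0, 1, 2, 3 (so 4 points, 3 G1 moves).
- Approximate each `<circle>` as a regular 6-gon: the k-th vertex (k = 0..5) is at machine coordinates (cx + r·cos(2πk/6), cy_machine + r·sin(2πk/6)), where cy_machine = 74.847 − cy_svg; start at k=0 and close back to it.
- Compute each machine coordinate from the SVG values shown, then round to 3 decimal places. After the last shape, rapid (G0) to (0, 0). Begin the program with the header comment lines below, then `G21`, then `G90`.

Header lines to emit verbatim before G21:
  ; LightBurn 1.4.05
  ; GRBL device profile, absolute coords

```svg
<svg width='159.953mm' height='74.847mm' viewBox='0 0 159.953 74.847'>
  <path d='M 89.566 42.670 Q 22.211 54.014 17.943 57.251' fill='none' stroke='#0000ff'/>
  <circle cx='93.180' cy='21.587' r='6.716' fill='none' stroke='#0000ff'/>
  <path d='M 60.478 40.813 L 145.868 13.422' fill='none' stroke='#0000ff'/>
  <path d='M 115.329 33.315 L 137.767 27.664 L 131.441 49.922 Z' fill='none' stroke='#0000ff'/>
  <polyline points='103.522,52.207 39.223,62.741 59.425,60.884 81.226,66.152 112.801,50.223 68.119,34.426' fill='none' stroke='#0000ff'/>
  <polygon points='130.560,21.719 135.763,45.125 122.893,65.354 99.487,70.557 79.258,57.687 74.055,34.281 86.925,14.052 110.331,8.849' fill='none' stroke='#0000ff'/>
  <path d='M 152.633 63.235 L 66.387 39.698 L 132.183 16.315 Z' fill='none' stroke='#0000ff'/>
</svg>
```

viewBox `0 0 159.953 74.847` with mm width/height → 1 unit = 1 mm. Flip: y_m = 74.847 − y_svg.

**Shape 1** — `<path>` quadratic bezier, stroke `#0000ff` → score (S370, F1866). Control points (SVG): P0=(89.566,42.670), P1=(22.211,54.014), P2=(17.943,57.251); sampled at t=k/3. Machine vertices: (89.566,32.177) → (51.672,25.515) → (27.798,20.655) → (17.943,17.596). Open path.

**Shape 2** — `<circle>` circle, stroke `#0000ff` → score (S370, F1866). Machine vertices: (99.896,53.260) → (96.538,59.076) → (89.822,59.076) → (86.464,53.260) → (89.822,47.444) → (96.538,47.444) → (99.896,53.260). Closed: final G1 returns to the first vertex.

**Shape 3** — `<path>` line segment, stroke `#0000ff` → score (S370, F1866). Machine vertices: (60.478,34.034) → (145.868,61.425). Open path.

**Shape 4** — `<path>` regular polygon, stroke `#0000ff` → score (S370, F1866). Machine vertices: (115.329,41.532) → (137.767,47.183) → (131.441,24.925) → (115.329,41.532). Closed: final G1 returns to the first vertex.

**Shape 5** — `<polyline>` open polyline, stroke `#0000ff` → score (S370, F1866). Machine vertices: (103.522,22.640) → (39.223,12.106) → (59.425,13.963) → (81.226,8.695) → (112.801,24.624) → (68.119,40.421). Open path.

**Shape 6** — `<polygon>` regular polygon, stroke `#0000ff` → score (S370, F1866). Machine vertices: (130.560,53.128) → (135.763,29.722) → (122.893,9.493) → (99.487,4.290) → (79.258,17.160) → (74.055,40.566) → (86.925,60.795) → (110.331,65.998) → (130.560,53.128). Closed: final G1 returns to the first vertex.

**Shape 7** — `<path>` closed polygon, stroke `#0000ff` → score (S370, F1866). Machine vertices: (152.633,11.612) → (66.387,35.149) → (132.183,58.532) → (152.633,11.612). Closed: final G1 returns to the first vertex.

; LightBurn 1.4.05
; GRBL device profile, absolute coords
G21
G90
G0 X89.566 Y32.177
M3 S370
G01 X51.672 Y25.515 F1866
G01 X27.798 Y20.655 F1866
G01 X17.943 Y17.596 F1866
G0 X99.896 Y53.260
M3 S370
G01 X96.538 Y59.076 F1866
G01 X89.822 Y59.076 F1866
G01 X86.464 Y53.260 F1866
G01 X89.822 Y47.444 F1866
G01 X96.538 Y47.444 F1866
G01 X99.896 Y53.260 F1866
G0 X60.478 Y34.034
M3 S370
G01 X145.868 Y61.425 F1866
G0 X115.329 Y41.532
M3 S370
G01 X137.767 Y47.183 F1866
G01 X131.441 Y24.925 F1866
G01 X115.329 Y41.532 F1866
G0 X103.522 Y22.640
M3 S370
G01 X39.223 Y12.106 F1866
G01 X59.425 Y13.963 F1866
G01 X81.226 Y8.695 F1866
G01 X112.801 Y24.624 F1866
G01 X68.119 Y40.421 F1866
G0 X130.560 Y53.128
M3 S370
G01 X135.763 Y29.722 F1866
G01 X122.893 Y9.493 F1866
G01 X99.487 Y4.290 F1866
G01 X79.258 Y17.160 F1866
G01 X74.055 Y40.566 F1866
G01 X86.925 Y60.795 F1866
G01 X110.331 Y65.998 F1866
G01 X130.560 Y53.128 F1866
G0 X152.633 Y11.612
M3 S370
G01 X66.387 Y35.149 F1866
G01 X132.183 Y58.532 F1866
G01 X152.633 Y11.612 F1866
M5
G0 X0.000 Y0.000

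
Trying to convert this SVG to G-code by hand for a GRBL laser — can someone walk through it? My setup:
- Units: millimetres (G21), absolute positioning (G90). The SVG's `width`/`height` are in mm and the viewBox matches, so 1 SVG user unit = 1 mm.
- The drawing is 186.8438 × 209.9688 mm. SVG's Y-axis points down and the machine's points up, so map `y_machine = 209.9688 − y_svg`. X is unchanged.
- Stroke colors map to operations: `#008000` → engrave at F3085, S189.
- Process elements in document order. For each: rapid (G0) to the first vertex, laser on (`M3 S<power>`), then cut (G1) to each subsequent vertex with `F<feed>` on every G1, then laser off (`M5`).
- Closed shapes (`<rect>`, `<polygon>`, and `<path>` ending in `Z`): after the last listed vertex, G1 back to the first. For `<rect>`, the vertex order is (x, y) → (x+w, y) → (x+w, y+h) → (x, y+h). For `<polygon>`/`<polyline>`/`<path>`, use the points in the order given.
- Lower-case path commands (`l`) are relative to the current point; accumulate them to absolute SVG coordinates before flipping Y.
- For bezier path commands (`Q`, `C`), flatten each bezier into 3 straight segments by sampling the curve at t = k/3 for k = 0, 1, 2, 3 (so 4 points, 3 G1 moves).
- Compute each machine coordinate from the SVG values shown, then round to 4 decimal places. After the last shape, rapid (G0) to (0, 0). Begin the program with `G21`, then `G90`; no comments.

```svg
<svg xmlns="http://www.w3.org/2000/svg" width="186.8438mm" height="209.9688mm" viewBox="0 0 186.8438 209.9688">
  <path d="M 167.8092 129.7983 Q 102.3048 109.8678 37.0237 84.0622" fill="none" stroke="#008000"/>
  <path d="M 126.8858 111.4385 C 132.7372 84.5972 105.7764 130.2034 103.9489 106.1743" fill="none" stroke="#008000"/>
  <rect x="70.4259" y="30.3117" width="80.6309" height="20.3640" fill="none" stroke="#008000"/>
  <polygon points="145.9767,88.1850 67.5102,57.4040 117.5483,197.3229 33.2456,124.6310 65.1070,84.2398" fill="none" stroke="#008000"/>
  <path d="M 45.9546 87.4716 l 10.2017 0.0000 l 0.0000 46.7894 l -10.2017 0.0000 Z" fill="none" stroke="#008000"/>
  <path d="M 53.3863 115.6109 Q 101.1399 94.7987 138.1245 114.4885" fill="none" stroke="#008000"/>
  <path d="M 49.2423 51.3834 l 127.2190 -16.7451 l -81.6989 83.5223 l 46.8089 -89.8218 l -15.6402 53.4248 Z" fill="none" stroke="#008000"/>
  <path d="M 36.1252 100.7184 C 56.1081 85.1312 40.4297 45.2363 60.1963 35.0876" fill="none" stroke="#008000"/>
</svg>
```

G21
G90
G0 X167.8092 Y80.1705
M3 S189
G1 X124.1644 Y94.1103 F3085
G1 X80.5692 Y109.3557 F3085
G1 X37.0237 Y125.9066 F3085
M5
G0 X126.8858 Y98.5303
M3 S189
G1 X123.9459 Y106.4848 F3085
G1 X112.0080 Y97.7148 F3085
G1 X103.9489 Y103.7945 F3085
M5
G0 X70.4259 Y179.6571
M3 S189
G1 X151.0568 Y179.6571 F3085
G1 X151.0568 Y159.2931 F3085
G1 X70.4259 Y159.2931 F3085
G1 X70.4259 Y179.6571 F3085
M5
G0 X145.9767 Y121.7838
M3 S189
G1 X67.5102 Y152.5648 F3085
G1 X117.5483 Y12.6459 F3085
G1 X33.2456 Y85.3378 F3085
G1 X65.1070 Y125.7290 F3085
G1 X145.9767 Y121.7838 F3085
M5
G0 X45.9546 Y122.4972
M3 S189
G1 X56.1563 Y122.4972 F3085
G1 X56.1563 Y75.7078 F3085
G1 X45.9546 Y75.7078 F3085
G1 X45.9546 Y122.4972 F3085
M5
G0 X53.3863 Y94.3579
M3 S189
G1 X84.0255 Y103.7325 F3085
G1 X112.2715 Y104.1066 F3085
G1 X138.1245 Y95.4803 F3085
M5
G0 X49.2423 Y158.5854
M3 S189
G1 X176.4613 Y175.3305 F3085
G1 X94.7624 Y91.8082 F3085
G1 X141.5713 Y181.6300 F3085
G1 X125.9311 Y128.2052 F3085
G1 X49.2423 Y158.5854 F3085
M5
G0 X36.1252 Y109.2504
M3 S189
G1 X46.8546 Y130.9382 F3085
G1 X49.6111 Y156.8191 F3085
G1 X60.1963 Y174.8812 F3085
M5
G0 X0.0000 Y0.0000

viewBox `0 0 186.8438 209.9688` with mm width/height → 1 unit = 1 mm. Flip: y_m = 209.9688 − y_svg.

**Shape 1** — `<path>` quadratic bezier, stroke `#008000` → engrave (S189, F3085). Control points (SVG): P0=(167.8092,129.7983), P1=(102.3048,109.8678), P2=(37.0237,84.0622); sampled at t=k/3. Machine vertices: (167.8092,80.1705) → (124.1644,94.1103) → (80.5692,109.3557) → (37.0237,125.9066). Open path.

**Shape 2** — `<path>` cubic bezier, stroke `#008000` → engrave (S189, F3085). Control points (SVG): P0=(126.8858,111.4385), P1=(132.7372,84.5972), P2=(105.7764,130.2034), P3=(103.9489,106.1743); sampled at t=k/3. Machine vertices: (126.8858,98.5303) → (123.9459,106.4848) → (112.0080,97.7148) → (103.9489,103.7945). Open path.

**Shape 3** — `<rect>` rectangle, stroke `#008000` → engrave (S189, F3085). Machine vertices: (70.4259,179.6571) → (151.0568,179.6571) → (151.0568,159.2931) → (70.4259,159.2931) → (70.4259,179.6571). Closed: final G1 returns to the first vertex.

**Shape 4** — `<polygon>` closed polygon, stroke `#008000` → engrave (S189, F3085). Machine vertices: (145.9767,121.7838) → (67.5102,152.5648) → (117.5483,12.6459) → (33.2456,85.3378) → (65.1070,125.7290) → (145.9767,121.7838). Closed: final G1 returns to the first vertex.

**Shape 5** — `<path>` rectangle, stroke `#008000` → engrave (S189, F3085). Machine vertices: (45.9546,122.4972) → (56.1563,122.4972) → (56.1563,75.7078) → (45.9546,75.7078) → (45.9546,122.4972). Closed: final G1 returns to the first vertex.

**Shape 6** — `<path>` quadratic bezier, stroke `#008000` → engrave (S189, F3085). Control points (SVG): P0=(53.3863,115.6109), P1=(101.1399,94.7987), P2=(138.1245,114.4885); sampled at t=k/3. Machine vertices: (53.3863,94.3579) → (84.0255,103.7325) → (112.2715,104.1066) → (138.1245,95.4803). Open path.

**Shape 7** — `<path>` closed polygon, stroke `#008000` → engrave (S189, F3085). Machine vertices: (49.2423,158.5854) → (176.4613,175.3305) → (94.7624,91.8082) → (141.5713,181.6300) → (125.9311,128.2052) → (49.2423,158.5854). Closed: final G1 returns to the first vertex.

**Shape 8** — `<path>` cubic bezier, stroke `#008000` → engrave (S189, F3085). Control points (SVG): P0=(36.1252,100.7184), P1=(56.1081,85.1312), P2=(40.4297,45.2363), P3=(60.1963,35.0876); sampled at t=k/3. Machine vertices: (36.1252,109.2504) → (46.8546,130.9382) → (49.6111,156.8191) → (60.1963,174.8812). Open path.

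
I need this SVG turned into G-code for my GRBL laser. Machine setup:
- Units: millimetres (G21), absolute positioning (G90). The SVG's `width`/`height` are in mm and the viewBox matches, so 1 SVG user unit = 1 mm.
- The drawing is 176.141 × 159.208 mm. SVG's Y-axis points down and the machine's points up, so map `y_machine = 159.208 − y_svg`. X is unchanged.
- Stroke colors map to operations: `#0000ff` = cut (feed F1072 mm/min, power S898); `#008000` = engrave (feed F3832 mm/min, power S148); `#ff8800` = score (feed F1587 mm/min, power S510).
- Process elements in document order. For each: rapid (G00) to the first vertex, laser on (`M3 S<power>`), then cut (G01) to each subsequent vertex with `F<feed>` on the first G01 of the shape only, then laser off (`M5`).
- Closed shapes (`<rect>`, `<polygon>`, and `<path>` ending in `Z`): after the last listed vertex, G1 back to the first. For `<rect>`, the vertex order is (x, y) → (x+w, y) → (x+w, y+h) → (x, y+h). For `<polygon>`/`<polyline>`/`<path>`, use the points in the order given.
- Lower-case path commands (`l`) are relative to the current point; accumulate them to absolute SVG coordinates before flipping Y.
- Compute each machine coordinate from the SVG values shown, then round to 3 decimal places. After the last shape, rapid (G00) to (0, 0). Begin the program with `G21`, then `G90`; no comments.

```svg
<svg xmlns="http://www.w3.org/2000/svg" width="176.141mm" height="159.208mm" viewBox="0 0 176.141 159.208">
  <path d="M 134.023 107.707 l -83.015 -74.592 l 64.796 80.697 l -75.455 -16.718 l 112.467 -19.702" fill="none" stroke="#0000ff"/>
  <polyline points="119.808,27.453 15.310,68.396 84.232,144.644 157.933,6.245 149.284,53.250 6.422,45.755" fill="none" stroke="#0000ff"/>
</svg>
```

G21
G90
G00 X134.023 Y51.501
M3 S898
G01 X51.008 Y126.093 F1072
G01 X115.804 Y45.396
G01 X40.349 Y62.114
G01 X152.816 Y81.816
M5
G00 X119.808 Y131.755
M3 S898
G01 X15.310 Y90.812 F1072
G01 X84.232 Y14.564
G01 X157.933 Y152.963
G01 X149.284 Y105.958
G01 X6.422 Y113.453
M5
G00 X0.000 Y0.000

viewBox `0 0 176.141 159.208` with mm width/height → 1 unit = 1 mm. Flip: y_m = 159.208 − y_svg.

**Shape 1** — `<path>` open polyline, stroke `#0000ff` → cut (S898, F1072). Machine vertices: (134.023,51.501) → (51.008,126.093) → (115.804,45.396) → (40.349,62.114) → (152.816,81.816). Open path.

**Shape 2** — `<polyline>` open polyline, stroke `#0000ff` → cut (S898, F1072). Machine vertices: (119.808,131.755) → (15.310,90.812) → (84.232,14.564) → (157.933,152.963) → (149.284,105.958) → (6.422,113.453). Open path.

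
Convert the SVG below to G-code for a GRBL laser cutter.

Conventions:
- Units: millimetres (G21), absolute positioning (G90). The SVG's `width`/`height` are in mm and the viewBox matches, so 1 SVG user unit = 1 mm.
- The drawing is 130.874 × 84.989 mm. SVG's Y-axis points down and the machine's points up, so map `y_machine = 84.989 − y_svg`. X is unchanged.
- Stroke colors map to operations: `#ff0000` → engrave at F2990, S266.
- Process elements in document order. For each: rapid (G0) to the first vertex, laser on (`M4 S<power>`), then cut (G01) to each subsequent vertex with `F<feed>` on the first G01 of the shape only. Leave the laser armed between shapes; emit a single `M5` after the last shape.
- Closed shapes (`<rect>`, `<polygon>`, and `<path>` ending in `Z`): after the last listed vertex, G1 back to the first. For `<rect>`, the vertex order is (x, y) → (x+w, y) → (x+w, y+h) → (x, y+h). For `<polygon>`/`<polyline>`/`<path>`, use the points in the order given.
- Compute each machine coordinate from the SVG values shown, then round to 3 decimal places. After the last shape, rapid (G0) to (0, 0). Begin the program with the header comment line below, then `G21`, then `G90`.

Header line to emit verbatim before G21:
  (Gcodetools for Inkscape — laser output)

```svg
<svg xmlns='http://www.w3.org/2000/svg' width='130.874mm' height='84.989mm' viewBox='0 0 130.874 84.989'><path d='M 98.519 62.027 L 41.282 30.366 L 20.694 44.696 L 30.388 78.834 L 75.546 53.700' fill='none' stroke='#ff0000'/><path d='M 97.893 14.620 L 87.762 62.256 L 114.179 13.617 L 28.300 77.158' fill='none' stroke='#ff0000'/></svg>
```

Since the viewBox matches the mm dimensions, user units are millimetres directly. The only transform is the Y-flip y_m = 84.989 − y_svg.

Shape 1 is a open polyline drawn with `<path>`. Its stroke #ff0000 means engrave at S266, F2990. After flipping Y the toolpath is (98.519,22.962) → (41.282,54.623) → (20.694,40.293) → (30.388,6.155) → (75.546,31.289).

Shape 2 is a open polyline drawn with `<path>`. Its stroke #ff0000 means engrave at S266, F2990. After flipping Y the toolpath is (97.893,70.369) → (87.762,22.733) → (114.179,71.372) → (28.300,7.831).

(Gcodetools for Inkscape — laser output)
G21
G90
G0 X98.519 Y22.962
M4 S266
G01 X41.282 Y54.623 F2990
G01 X20.694 Y40.293
G01 X30.388 Y6.155
G01 X75.546 Y31.289
G0 X97.893 Y70.369
M4 S266
G01 X87.762 Y22.733 F2990
G01 X114.179 Y71.372
G01 X28.300 Y7.831
M5
G0 X0.000 Y0.000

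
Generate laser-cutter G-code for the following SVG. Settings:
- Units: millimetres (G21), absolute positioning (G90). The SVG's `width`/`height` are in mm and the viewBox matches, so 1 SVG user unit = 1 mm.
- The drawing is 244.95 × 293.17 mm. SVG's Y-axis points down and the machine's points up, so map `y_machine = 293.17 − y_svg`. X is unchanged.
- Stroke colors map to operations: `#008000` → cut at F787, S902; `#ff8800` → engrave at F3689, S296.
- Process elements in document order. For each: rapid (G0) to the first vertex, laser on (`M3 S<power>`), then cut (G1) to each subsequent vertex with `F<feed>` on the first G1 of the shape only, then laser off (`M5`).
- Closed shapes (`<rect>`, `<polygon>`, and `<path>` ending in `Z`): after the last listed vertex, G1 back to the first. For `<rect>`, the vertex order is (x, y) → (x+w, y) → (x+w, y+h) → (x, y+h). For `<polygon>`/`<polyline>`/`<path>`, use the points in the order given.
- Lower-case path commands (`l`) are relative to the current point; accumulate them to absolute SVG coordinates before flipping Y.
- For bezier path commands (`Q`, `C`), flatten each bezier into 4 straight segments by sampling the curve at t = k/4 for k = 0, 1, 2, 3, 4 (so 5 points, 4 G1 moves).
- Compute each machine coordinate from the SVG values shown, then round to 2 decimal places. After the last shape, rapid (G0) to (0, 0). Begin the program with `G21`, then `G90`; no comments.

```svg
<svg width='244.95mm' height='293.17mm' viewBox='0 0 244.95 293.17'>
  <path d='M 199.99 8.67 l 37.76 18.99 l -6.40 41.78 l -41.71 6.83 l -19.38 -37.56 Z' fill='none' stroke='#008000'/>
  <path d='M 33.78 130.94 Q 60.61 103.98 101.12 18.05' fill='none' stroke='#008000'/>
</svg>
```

G21
G90
G0 X199.99 Y284.50
M3 S902
G1 X237.75 Y265.51 F787
G1 X231.35 Y223.73
G1 X189.64 Y216.90
G1 X170.26 Y254.46
G1 X199.99 Y284.50
M5
G0 X33.78 Y162.23
M3 S902
G1 X48.05 Y179.40 F787
G1 X64.03 Y203.93
G1 X81.72 Y235.84
G1 X101.12 Y275.12
M5
G0 X0.00 Y0.00

viewBox `0 0 244.95 293.17` with mm width/height → 1 unit = 1 mm. Flip: y_m = 293.17 − y_svg.

**Shape 1** — `<path>` regular polygon, stroke `#008000` → cut (S902, F787). Machine vertices: (199.99,284.50) → (237.75,265.51) → (231.35,223.73) → (189.64,216.90) → (170.26,254.46) → (199.99,284.50). Closed: final G1 returns to the first vertex.

**Shape 2** — `<path>` quadratic bezier, stroke `#008000` → cut (S902, F787). Control points (SVG): P0=(33.78,130.94), P1=(60.61,103.98), P2=(101.12,18.05); sampled at t=k/4. Machine vertices: (33.78,162.23) → (48.05,179.40) → (64.03,203.93) → (81.72,235.84) → (101.12,275.12). Open path.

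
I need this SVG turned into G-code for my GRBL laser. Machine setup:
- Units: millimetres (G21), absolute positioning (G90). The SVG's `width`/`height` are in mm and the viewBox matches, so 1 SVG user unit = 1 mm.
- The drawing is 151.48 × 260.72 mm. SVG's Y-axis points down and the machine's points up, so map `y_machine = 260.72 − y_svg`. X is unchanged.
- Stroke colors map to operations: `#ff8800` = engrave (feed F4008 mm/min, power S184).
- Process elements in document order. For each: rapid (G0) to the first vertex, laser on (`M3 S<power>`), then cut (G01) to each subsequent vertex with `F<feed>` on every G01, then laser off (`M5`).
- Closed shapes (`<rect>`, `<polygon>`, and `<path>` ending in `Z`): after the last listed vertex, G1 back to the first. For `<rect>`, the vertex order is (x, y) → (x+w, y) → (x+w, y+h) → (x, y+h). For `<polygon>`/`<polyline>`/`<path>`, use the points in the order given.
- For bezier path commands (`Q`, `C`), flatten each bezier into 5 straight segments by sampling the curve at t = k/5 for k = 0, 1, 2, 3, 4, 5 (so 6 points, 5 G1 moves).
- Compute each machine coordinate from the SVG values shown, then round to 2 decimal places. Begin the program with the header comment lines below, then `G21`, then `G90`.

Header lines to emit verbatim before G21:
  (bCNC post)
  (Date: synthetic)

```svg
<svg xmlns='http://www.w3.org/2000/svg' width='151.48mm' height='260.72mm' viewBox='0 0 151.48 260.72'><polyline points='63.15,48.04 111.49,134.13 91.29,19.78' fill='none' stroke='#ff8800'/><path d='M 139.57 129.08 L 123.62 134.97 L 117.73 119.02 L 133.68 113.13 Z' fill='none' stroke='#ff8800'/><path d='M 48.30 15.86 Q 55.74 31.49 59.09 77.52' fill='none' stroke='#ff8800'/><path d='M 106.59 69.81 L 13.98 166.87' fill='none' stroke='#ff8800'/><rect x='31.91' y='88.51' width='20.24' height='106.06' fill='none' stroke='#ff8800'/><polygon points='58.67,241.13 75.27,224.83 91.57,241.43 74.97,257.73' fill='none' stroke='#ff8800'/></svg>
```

viewBox `0 0 151.48 260.72` with mm width/height → 1 unit = 1 mm. Flip: y_m = 260.72 − y_svg.

**Shape 1** — `<polyline>` open polyline, stroke `#ff8800` → engrave (S184, F4008). Machine vertices: (63.15,212.68) → (111.49,126.59) → (91.29,240.94). Open path.

**Shape 2** — `<path>` regular polygon, stroke `#ff8800` → engrave (S184, F4008). Machine vertices: (139.57,131.64) → (123.62,125.75) → (117.73,141.70) → (133.68,147.59) → (139.57,131.64). Closed: final G1 returns to the first vertex.

**Shape 3** — `<path>` quadratic bezier, stroke `#ff8800` → engrave (S184, F4008). Control points (SVG): P0=(48.30,15.86), P1=(55.74,31.49), P2=(59.09,77.52); sampled at t=k/5. Machine vertices: (48.30,244.86) → (51.11,237.39) → (53.60,227.49) → (55.76,215.16) → (57.59,200.40) → (59.09,183.20). Open path.

**Shape 4** — `<path>` line segment, stroke `#ff8800` → engrave (S184, F4008). Machine vertices: (106.59,190.91) → (13.98,93.85). Open path.

**Shape 5** — `<rect>` rectangle, stroke `#ff8800` → engrave (S184, F4008). Machine vertices: (31.91,172.21) → (52.15,172.21) → (52.15,66.15) → (31.91,66.15) → (31.91,172.21). Closed: final G1 returns to the first vertex.

**Shape 6** — `<polygon>` regular polygon, stroke `#ff8800` → engrave (S184, F4008). Machine vertices: (58.67,19.59) → (75.27,35.89) → (91.57,19.29) → (74.97,2.99) → (58.67,19.59). Closed: final G1 returns to the first vertex.

(bCNC post)
(Date: synthetic)
G21
G90
G0 X63.15 Y212.68
M3 S184
G01 X111.49 Y126.59 F4008
G01 X91.29 Y240.94 F4008
M5
G0 X139.57 Y131.64
M3 S184
G01 X123.62 Y125.75 F4008
G01 X117.73 Y141.70 F4008
G01 X133.68 Y147.59 F4008
G01 X139.57 Y131.64 F4008
M5
G0 X48.30 Y244.86
M3 S184
G01 X51.11 Y237.39 F4008
G01 X53.60 Y227.49 F4008
G01 X55.76 Y215.16 F4008
G01 X57.59 Y200.40 F4008
G01 X59.09 Y183.20 F4008
M5
G0 X106.59 Y190.91
M3 S184
G01 X13.98 Y93.85 F4008
M5
G0 X31.91 Y172.21
M3 S184
G01 X52.15 Y172.21 F4008
G01 X52.15 Y66.15 F4008
G01 X31.91 Y66.15 F4008
G01 X31.91 Y172.21 F4008
M5
G0 X58.67 Y19.59
M3 S184
G01 X75.27 Y35.89 F4008
G01 X91.57 Y19.29 F4008
G01 X74.97 Y2.99 F4008
G01 X58.67 Y19.59 F4008
M5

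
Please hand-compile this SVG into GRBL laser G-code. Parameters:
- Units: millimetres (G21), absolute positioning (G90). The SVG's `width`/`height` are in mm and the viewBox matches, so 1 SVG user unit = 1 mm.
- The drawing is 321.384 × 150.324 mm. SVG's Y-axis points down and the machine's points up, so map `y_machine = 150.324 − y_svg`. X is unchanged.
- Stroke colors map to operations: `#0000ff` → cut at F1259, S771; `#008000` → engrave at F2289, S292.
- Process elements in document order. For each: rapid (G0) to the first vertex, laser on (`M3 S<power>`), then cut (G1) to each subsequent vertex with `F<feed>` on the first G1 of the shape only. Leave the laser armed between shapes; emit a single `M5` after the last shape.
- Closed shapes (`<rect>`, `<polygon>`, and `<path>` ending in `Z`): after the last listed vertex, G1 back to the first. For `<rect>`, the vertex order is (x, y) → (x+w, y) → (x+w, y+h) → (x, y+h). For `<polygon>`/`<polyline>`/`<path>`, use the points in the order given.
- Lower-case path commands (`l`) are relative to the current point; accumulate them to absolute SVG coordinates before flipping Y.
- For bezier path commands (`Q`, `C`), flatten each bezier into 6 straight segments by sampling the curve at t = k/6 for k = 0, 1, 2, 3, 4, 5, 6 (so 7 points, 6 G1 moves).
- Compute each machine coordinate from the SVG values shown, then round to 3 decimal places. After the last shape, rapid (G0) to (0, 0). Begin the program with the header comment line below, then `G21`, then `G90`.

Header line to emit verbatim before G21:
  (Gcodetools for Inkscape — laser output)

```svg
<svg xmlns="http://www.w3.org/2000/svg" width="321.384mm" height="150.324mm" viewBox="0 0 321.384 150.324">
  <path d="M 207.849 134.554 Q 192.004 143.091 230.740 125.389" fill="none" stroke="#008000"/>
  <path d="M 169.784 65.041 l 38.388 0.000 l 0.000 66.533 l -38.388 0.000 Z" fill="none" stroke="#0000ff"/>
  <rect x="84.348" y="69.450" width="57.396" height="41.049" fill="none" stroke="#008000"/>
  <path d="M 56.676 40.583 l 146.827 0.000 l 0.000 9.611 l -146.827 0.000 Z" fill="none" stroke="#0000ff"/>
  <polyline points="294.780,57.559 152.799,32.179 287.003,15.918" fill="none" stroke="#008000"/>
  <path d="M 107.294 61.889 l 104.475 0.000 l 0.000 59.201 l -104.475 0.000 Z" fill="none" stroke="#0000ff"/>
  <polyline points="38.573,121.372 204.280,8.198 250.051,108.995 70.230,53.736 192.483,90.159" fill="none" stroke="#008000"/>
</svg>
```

(Gcodetools for Inkscape — laser output)
G21
G90
G0 X207.849 Y15.770
M3 S292
G1 X204.083 Y13.653 F2289
G1 X203.350 Y12.994
G1 X205.649 Y13.793
G1 X210.981 Y16.049
G1 X219.344 Y19.763
G1 X230.740 Y24.935
G0 X169.784 Y85.283
M3 S771
G1 X208.172 Y85.283 F1259
G1 X208.172 Y18.750
G1 X169.784 Y18.750
G1 X169.784 Y85.283
G0 X84.348 Y80.874
M3 S292
G1 X141.744 Y80.874 F2289
G1 X141.744 Y39.825
G1 X84.348 Y39.825
G1 X84.348 Y80.874
G0 X56.676 Y109.741
M3 S771
G1 X203.503 Y109.741 F1259
G1 X203.503 Y100.130
G1 X56.676 Y100.130
G1 X56.676 Y109.741
G0 X294.780 Y92.765
M3 S292
G1 X152.799 Y118.145 F2289
G1 X287.003 Y134.406
G0 X107.294 Y88.435
M3 S771
G1 X211.769 Y88.435 F1259
G1 X211.769 Y29.234
G1 X107.294 Y29.234
G1 X107.294 Y88.435
G0 X38.573 Y28.952
M3 S292
G1 X204.280 Y142.126 F2289
G1 X250.051 Y41.329
G1 X70.230 Y96.588
G1 X192.483 Y60.165
M5
G0 X0.000 Y0.000

1 u = 1 mm; y_m = 150.324 − y.

[1] `<path>` quadratic bezier, #008000→engrave S292 F2289: (207.849,15.770) → (204.083,13.653) → (203.350,12.994) → (205.649,13.793) → (210.981,16.049) → (219.344,19.763) → (230.740,24.935)

[2] `<path>` rectangle, #0000ff→cut S771 F1259: (169.784,85.283) → (208.172,85.283) → (208.172,18.750) → (169.784,18.750) → (169.784,85.283) (closed)

[3] `<rect>` rectangle, #008000→engrave S292 F2289: (84.348,80.874) → (141.744,80.874) → (141.744,39.825) → (84.348,39.825) → (84.348,80.874) (closed)

[4] `<path>` rectangle, #0000ff→cut S771 F1259: (56.676,109.741) → (203.503,109.741) → (203.503,100.130) → (56.676,100.130) → (56.676,109.741) (closed)

[5] `<polyline>` open polyline, #008000→engrave S292 F2289: (294.780,92.765) → (152.799,118.145) → (287.003,134.406)

[6] `<path>` rectangle, #0000ff→cut S771 F1259: (107.294,88.435) → (211.769,88.435) → (211.769,29.234) → (107.294,29.234) → (107.294,88.435) (closed)

[7] `<polyline>` open polyline, #008000→engrave S292 F2289: (38.573,28.952) → (204.280,142.126) → (250.051,41.329) → (70.230,96.588) → (192.483,60.165)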